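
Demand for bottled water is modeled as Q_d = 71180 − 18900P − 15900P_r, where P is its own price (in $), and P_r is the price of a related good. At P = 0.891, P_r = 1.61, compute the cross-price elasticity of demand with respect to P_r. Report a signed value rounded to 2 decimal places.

At the given values, Q_d = 71180 − 18900(0.891) − 15900(1.61) = 28741.1.
∂Q_d/∂P_r = -15900.
E = (-15900) × (1.61/28741.1) = -0.8906…

-0.89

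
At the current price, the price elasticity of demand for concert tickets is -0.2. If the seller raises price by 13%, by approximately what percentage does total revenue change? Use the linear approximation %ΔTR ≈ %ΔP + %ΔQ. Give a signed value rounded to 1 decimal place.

+10.4%

%ΔQ ≈ Ed × %ΔP = (-0.2) × (+13%) = -2.6000%
%ΔTR ≈ %ΔP + %ΔQ = (+13%) + (-2.6000%) = +10.4000%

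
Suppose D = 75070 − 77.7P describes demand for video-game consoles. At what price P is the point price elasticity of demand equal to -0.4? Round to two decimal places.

276.04

Ed = −77.7P/(75070 − 77.7P). Set this equal to -0.4:
77.7P = 0.4·(75070 − 77.7P) ⇒ 77.7P(1 + 0.4) = 0.4·75070
P = 0.4·75070 / (77.7·1.4) = 276.0433…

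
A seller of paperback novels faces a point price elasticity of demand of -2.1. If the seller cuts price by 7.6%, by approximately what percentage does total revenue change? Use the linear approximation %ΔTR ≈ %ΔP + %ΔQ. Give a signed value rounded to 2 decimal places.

+8.36%

%ΔQ ≈ Ed × %ΔP = (-2.1) × (-7.6%) = +15.9600%
%ΔTR ≈ %ΔP + %ΔQ = (-7.6%) + (+15.9600%) = +8.3600%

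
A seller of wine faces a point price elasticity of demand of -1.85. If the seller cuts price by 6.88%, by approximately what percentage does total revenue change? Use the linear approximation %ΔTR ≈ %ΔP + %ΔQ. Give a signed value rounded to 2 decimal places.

%ΔQ ≈ Ed × %ΔP = (-1.85) × (-6.88%) = +12.7280%
%ΔTR ≈ %ΔP + %ΔQ = (-6.88%) + (+12.7280%) = +5.8480%

+5.85%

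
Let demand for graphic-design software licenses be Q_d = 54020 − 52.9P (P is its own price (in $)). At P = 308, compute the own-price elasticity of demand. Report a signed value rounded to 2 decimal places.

-0.43

At the given values, Q_d = 54020 − 52.9(308) = 37726.8.
∂Q_d/∂P = −52.9.
E = (-52.9) × (308/37726.8) = -0.4318…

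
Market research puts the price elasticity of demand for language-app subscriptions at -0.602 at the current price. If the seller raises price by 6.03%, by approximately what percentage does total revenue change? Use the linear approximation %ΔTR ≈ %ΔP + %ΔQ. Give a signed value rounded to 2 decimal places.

+2.40%

%ΔQ ≈ Ed × %ΔP = (-0.602) × (+6.03%) = -3.6301%
%ΔTR ≈ %ΔP + %ΔQ = (+6.03%) + (-3.6301%) = +2.3999%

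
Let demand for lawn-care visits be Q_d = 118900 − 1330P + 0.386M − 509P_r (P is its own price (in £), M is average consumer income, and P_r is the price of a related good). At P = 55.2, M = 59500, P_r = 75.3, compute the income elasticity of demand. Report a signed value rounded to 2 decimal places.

0.76

At the given values, Q_d = 118900 − 1330(55.2) + 0.386(59500) − 509(75.3) = 30123.3.
∂Q_d/∂M = 0.386.
E = (0.386) × (59500/30123.3) = 0.7624…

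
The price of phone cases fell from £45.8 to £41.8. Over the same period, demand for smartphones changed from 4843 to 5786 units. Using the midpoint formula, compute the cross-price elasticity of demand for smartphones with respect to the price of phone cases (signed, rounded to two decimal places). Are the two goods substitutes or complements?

-1.94; complements

%ΔQ_{smartphones} = (5786 − 4843)/avg = 943/5314.5 = 0.177439…
%ΔP_{phone cases} = (41.8 − 45.8)/avg = -4/43.8 = -0.091324…
E_cross = (943/5314.5) / (-4/43.8) = -1.9429…
E_cross < 0 ⇒ the goods are complements.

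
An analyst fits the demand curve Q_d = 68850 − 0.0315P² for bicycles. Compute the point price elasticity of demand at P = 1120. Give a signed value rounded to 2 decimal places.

-2.69

dQ_d/dP = −2·0.0315·P = -70.56. At P = 1120, Q_d = 29336.4.
Ed = (dQ_d/dP)·(P/Q_d) = (-70.56) × (1120/29336.4) = -2.6938…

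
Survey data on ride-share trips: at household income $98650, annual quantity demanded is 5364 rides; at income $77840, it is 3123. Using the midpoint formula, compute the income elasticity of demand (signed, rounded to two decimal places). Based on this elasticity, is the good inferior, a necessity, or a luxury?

%ΔQ = (3123 − 5364)/[( 5364 + 3123)/2] = -2241/4243.5 = -0.528101…
%ΔIncome = (77840 − 98650)/[( 98650 + 77840)/2] = -20810/88245 = -0.235820…
E_income = (-2241/4243.5) / (-20810/88245) = 2.2394…
E_income > 1 ⇒ normal good, luxury.

2.24; luxury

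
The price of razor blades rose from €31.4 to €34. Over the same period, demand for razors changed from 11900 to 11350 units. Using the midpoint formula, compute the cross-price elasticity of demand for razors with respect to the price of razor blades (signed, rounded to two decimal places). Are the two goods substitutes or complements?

-0.60; complements

%ΔQ_{razors} = (11350 − 11900)/avg = -550/11625 = -0.047311…
%ΔP_{razor blades} = (34 − 31.4)/avg = 2.6/32.7 = 0.079510…
E_cross = (-550/11625) / (2.6/32.7) = -0.5950…
E_cross < 0 ⇒ the goods are complements.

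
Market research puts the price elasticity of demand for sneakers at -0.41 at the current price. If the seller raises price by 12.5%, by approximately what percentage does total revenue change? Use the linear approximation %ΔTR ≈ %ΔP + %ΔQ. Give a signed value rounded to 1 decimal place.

+7.4%

%ΔQ ≈ Ed × %ΔP = (-0.41) × (+12.5%) = -5.1250%
%ΔTR ≈ %ΔP + %ΔQ = (+12.5%) + (-5.1250%) = +7.3750%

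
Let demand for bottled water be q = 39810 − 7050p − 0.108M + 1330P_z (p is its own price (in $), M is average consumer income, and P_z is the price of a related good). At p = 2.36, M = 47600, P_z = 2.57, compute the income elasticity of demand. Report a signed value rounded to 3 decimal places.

At the given values, q = 39810 − 7050(2.36) − 0.108(47600) + 1330(2.57) = 21449.3.
∂q/∂M = -0.108.
E = (-0.108) × (47600/21449.3) = -0.23967…

-0.240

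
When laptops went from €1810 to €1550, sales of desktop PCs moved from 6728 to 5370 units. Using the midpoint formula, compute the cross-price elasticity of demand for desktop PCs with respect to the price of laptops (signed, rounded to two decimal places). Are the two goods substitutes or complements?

%ΔQ_{desktop PCs} = (5370 − 6728)/avg = -1358/6049 = -0.224499…
%ΔP_{laptops} = (1550 − 1810)/avg = -260/1680 = -0.154761…
E_cross = (-1358/6049) / (-260/1680) = 1.4506…
E_cross > 0 ⇒ the goods are substitutes.

1.45; substitutes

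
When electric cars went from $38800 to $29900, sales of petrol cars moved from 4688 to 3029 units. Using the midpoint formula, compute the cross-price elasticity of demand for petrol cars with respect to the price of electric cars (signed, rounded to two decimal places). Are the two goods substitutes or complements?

1.66; substitutes

%ΔQ_{petrol cars} = (3029 − 4688)/avg = -1659/3858.5 = -0.429959…
%ΔP_{electric cars} = (29900 − 38800)/avg = -8900/34350 = -0.259097…
E_cross = (-1659/3858.5) / (-8900/34350) = 1.6594…
E_cross > 0 ⇒ the goods are substitutes.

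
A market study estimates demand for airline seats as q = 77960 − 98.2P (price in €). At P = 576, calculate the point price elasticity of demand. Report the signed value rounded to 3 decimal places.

-2.644

dq/dP = −98.2. At P = 576, q = 77960 − 98.2(576) = 21396.8.
Ed = (dq/dP)·(P/q) = −98.2 × (576/21396.8) = -2.64353…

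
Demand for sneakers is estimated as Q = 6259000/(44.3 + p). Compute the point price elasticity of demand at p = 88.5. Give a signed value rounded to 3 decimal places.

dQ/dp = −6259000/(44.3 + p)² = -354.902. At p = 88.5, Q = 47131.
Ed = (dQ/dp)·(p/Q) = (-354.902) × (88.5/47131) = -0.66641…

-0.666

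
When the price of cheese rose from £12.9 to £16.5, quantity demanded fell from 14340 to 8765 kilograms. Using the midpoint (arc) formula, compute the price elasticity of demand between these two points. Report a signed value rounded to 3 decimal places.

%ΔQ = (8765 − 14340) / [(14340 + 8765)/2] = -5575/11552.5 = -0.482579…
%ΔP = (16.5 − 12.9) / [(12.9 + 16.5)/2] = 3.6/14.7 = 0.244897…
Arc Ed = %ΔQ / %ΔP = (-5575/11552.5) / (3.6/14.7) = -1.97053…

-1.971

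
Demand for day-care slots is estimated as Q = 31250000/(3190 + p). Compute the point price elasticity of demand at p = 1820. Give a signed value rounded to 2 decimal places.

dQ/dp = −31250000/(3190 + p)² = -1.24501. At p = 1820, Q = 6237.52.
Ed = (dQ/dp)·(p/Q) = (-1.24501) × (1820/6237.52) = -0.3632…

-0.36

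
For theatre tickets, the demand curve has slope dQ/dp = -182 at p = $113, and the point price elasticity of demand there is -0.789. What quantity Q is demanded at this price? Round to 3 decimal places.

Ed = (dQ/dp)·(p/Q) ⇒ Q = (dQ/dp)·p/Ed = (-182)·113/(-0.789) = 26065.90621…

26065.906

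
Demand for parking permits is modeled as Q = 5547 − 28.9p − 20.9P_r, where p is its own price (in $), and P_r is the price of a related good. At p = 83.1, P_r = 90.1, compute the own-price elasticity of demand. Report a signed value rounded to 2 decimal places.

At the given values, Q = 5547 − 28.9(83.1) − 20.9(90.1) = 1262.32.
∂Q/∂p = −28.9.
E = (-28.9) × (83.1/1262.32) = -1.9025…

-1.90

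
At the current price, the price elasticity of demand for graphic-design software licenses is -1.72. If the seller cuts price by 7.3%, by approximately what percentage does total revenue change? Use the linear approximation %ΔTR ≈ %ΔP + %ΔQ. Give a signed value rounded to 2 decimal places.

+5.26%

%ΔQ ≈ Ed × %ΔP = (-1.72) × (-7.3%) = +12.5560%
%ΔTR ≈ %ΔP + %ΔQ = (-7.3%) + (+12.5560%) = +5.2560%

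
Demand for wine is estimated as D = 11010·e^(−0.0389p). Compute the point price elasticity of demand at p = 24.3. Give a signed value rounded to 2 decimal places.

-0.95

dD/dp = −0.0389·D = -166.422. At p = 24.3, D = 4278.21.
Ed = (dD/dp)·(p/D) = (-166.422) × (24.3/4278.21) = -0.9452…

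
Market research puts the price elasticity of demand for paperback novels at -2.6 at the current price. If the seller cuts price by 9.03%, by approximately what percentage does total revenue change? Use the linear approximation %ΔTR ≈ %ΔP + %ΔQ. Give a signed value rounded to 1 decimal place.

+14.4%

%ΔQ ≈ Ed × %ΔP = (-2.6) × (-9.03%) = +23.4780%
%ΔTR ≈ %ΔP + %ΔQ = (-9.03%) + (+23.4780%) = +14.4480%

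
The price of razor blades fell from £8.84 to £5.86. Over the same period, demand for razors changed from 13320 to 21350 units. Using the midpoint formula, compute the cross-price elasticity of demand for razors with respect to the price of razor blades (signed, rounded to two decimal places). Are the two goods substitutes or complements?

-1.14; complements

%ΔQ_{razors} = (21350 − 13320)/avg = 8030/17335 = 0.463224…
%ΔP_{razor blades} = (5.86 − 8.84)/avg = -2.98/7.35 = -0.405442…
E_cross = (8030/17335) / (-2.98/7.35) = -1.1425…
E_cross < 0 ⇒ the goods are complements.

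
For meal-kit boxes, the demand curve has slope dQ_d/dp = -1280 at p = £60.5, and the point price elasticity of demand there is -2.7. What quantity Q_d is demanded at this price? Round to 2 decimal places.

Ed = (dQ_d/dp)·(p/Q_d) ⇒ Q_d = (dQ_d/dp)·p/Ed = (-1280)·60.5/(-2.7) = 28681.4814…

28681.48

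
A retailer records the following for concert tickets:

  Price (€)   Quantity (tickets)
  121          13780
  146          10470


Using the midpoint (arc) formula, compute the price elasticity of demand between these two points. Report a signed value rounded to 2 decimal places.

%ΔQ = (10470 − 13780) / [(13780 + 10470)/2] = -3310/12125 = -0.272989…
%ΔP = (146 − 121) / [(121 + 146)/2] = 25/133.5 = 0.187265…
Arc Ed = %ΔQ / %ΔP = (-3310/12125) / (25/133.5) = -1.4577…

-1.46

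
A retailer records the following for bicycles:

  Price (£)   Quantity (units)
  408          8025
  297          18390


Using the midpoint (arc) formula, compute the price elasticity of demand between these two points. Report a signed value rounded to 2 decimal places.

-2.49

%ΔQ = (18390 − 8025) / [(8025 + 18390)/2] = 10365/13207.5 = 0.784781…
%ΔP = (297 − 408) / [(408 + 297)/2] = -111/352.5 = -0.314893…
Arc Ed = %ΔQ / %ΔP = (10365/13207.5) / (-111/352.5) = -2.4922…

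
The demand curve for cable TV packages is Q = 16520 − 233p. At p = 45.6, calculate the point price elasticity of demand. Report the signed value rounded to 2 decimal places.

dQ/dp = −233. At p = 45.6, Q = 16520 − 233(45.6) = 5895.2.
Ed = (dQ/dp)·(p/Q) = −233 × (45.6/5895.2) = -1.8022…

-1.80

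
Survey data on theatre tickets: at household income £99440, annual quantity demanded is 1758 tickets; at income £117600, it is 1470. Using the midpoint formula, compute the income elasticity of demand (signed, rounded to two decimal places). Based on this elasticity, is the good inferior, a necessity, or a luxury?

%ΔQ = (1470 − 1758)/[( 1758 + 1470)/2] = -288/1614 = -0.178438…
%ΔIncome = (117600 − 99440)/[( 99440 + 117600)/2] = 18160/108520 = 0.167342…
E_income = (-288/1614) / (18160/108520) = -1.0663…
E_income < 0 ⇒ inferior good.

-1.07; inferior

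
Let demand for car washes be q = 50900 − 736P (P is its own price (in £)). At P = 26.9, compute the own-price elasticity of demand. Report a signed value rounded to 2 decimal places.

At the given values, q = 50900 − 736(26.9) = 31101.6.
∂q/∂P = −736.
E = (-736) × (26.9/31101.6) = -0.6365…

-0.64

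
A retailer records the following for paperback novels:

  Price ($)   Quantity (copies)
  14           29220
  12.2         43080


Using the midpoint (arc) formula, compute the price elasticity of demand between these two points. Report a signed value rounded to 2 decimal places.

%ΔQ = (43080 − 29220) / [(29220 + 43080)/2] = 13860/36150 = 0.383402…
%ΔP = (12.2 − 14) / [(14 + 12.2)/2] = -1.8/13.1 = -0.137404…
Arc Ed = %ΔQ / %ΔP = (13860/36150) / (-1.8/13.1) = -2.7903…

-2.79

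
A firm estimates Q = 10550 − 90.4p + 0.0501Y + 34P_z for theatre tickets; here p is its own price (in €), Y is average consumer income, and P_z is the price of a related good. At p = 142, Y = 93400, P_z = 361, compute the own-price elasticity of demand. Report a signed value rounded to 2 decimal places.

-0.88

At the given values, Q = 10550 − 90.4(142) + 0.0501(93400) + 34(361) = 14666.54.
∂Q/∂p = −90.4.
E = (-90.4) × (142/14666.54) = -0.8752…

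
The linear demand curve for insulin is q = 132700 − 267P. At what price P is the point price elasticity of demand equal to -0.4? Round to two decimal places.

142.00

Ed = −267P/(132700 − 267P). Set this equal to -0.4:
267P = 0.4·(132700 − 267P) ⇒ 267P(1 + 0.4) = 0.4·132700
P = 0.4·132700 / (267·1.4) = 142.0010…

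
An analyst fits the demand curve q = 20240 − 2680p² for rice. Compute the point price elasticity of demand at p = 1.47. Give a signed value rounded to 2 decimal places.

-0.80

dq/dp = −2·2680·p = -7879.2. At p = 1.47, q = 14448.788.
Ed = (dq/dp)·(p/q) = (-7879.2) × (1.47/14448.788) = -0.8016…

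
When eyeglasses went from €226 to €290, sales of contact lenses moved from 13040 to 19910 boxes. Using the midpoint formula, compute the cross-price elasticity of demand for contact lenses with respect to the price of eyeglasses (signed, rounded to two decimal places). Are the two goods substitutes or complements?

1.68; substitutes

%ΔQ_{contact lenses} = (19910 − 13040)/avg = 6870/16475 = 0.416995…
%ΔP_{eyeglasses} = (290 − 226)/avg = 64/258 = 0.248062…
E_cross = (6870/16475) / (64/258) = 1.6810…
E_cross > 0 ⇒ the goods are substitutes.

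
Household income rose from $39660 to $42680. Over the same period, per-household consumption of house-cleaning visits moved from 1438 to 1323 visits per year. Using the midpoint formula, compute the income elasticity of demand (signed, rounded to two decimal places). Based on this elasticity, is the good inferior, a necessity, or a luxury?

%ΔQ = (1323 − 1438)/[( 1438 + 1323)/2] = -115/1380.5 = -0.083303…
%ΔIncome = (42680 − 39660)/[( 39660 + 42680)/2] = 3020/41170 = 0.073354…
E_income = (-115/1380.5) / (3020/41170) = -1.1356…
E_income < 0 ⇒ inferior good.

-1.14; inferior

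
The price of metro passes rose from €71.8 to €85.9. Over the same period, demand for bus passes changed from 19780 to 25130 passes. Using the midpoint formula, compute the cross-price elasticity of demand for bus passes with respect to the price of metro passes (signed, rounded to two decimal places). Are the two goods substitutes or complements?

1.33; substitutes

%ΔQ_{bus passes} = (25130 − 19780)/avg = 5350/22455 = 0.238254…
%ΔP_{metro passes} = (85.9 − 71.8)/avg = 14.1/78.85 = 0.178820…
E_cross = (5350/22455) / (14.1/78.85) = 1.3323…
E_cross > 0 ⇒ the goods are substitutes.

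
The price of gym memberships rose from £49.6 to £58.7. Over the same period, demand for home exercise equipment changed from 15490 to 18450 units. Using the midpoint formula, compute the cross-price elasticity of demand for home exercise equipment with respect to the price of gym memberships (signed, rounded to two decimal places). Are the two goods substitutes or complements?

%ΔQ_{home exercise equipment} = (18450 − 15490)/avg = 2960/16970 = 0.174425…
%ΔP_{gym memberships} = (58.7 − 49.6)/avg = 9.1/54.15 = 0.168051…
E_cross = (2960/16970) / (9.1/54.15) = 1.0379…
E_cross > 0 ⇒ the goods are substitutes.

1.04; substitutes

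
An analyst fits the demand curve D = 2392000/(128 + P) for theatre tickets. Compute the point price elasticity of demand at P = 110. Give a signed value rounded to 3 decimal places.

-0.462

dD/dP = −2392000/(128 + P)² = -42.2287. At P = 110, D = 10050.4.
Ed = (dD/dP)·(P/D) = (-42.2287) × (110/10050.4) = -0.46218…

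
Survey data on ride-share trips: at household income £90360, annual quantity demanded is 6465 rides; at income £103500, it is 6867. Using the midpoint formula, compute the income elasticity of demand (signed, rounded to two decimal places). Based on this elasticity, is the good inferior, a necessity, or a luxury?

%ΔQ = (6867 − 6465)/[( 6465 + 6867)/2] = 402/6666 = 0.060306…
%ΔIncome = (103500 − 90360)/[( 90360 + 103500)/2] = 13140/96930 = 0.135561…
E_income = (402/6666) / (13140/96930) = 0.4448…
0 < E_income < 1 ⇒ normal good, necessity.

0.44; necessity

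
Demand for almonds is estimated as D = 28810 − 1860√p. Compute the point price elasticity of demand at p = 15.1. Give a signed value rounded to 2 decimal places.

dD/dp = −1860/(2√p) = -239.329. At p = 15.1, D = 21582.3.
Ed = (dD/dp)·(p/D) = (-239.329) × (15.1/21582.3) = -0.1674…

-0.17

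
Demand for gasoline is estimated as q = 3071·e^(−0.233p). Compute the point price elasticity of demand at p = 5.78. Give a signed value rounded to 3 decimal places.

dq/dp = −0.233·q = -186.103. At p = 5.78, q = 798.726.
Ed = (dq/dp)·(p/q) = (-186.103) × (5.78/798.726) = -1.34674

-1.347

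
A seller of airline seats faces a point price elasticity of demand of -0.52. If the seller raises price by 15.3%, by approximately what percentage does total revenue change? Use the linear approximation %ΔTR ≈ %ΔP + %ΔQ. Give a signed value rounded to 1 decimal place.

%ΔQ ≈ Ed × %ΔP = (-0.52) × (+15.3%) = -7.9560%
%ΔTR ≈ %ΔP + %ΔQ = (+15.3%) + (-7.9560%) = +7.3440%

+7.3%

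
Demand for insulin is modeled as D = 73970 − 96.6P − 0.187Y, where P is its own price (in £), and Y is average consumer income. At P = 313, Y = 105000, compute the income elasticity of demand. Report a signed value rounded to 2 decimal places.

At the given values, D = 73970 − 96.6(313) − 0.187(105000) = 24099.2.
∂D/∂Y = -0.187.
E = (-0.187) × (105000/24099.2) = -0.8147…

-0.81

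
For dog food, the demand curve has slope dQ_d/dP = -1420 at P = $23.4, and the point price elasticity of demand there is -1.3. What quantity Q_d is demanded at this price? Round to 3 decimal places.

25560.000

Ed = (dQ_d/dP)·(P/Q_d) ⇒ Q_d = (dQ_d/dP)·P/Ed = (-1420)·23.4/(-1.3) = 25560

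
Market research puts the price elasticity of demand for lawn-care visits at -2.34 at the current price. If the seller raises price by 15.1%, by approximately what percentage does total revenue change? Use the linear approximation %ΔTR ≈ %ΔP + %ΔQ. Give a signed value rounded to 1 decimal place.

-20.2%

%ΔQ ≈ Ed × %ΔP = (-2.34) × (+15.1%) = -35.3340%
%ΔTR ≈ %ΔP + %ΔQ = (+15.1%) + (-35.3340%) = -20.2340%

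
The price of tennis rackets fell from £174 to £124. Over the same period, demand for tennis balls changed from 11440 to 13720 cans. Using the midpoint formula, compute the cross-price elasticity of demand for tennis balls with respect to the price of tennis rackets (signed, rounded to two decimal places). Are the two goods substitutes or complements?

%ΔQ_{tennis balls} = (13720 − 11440)/avg = 2280/12580 = 0.181240…
%ΔP_{tennis rackets} = (124 − 174)/avg = -50/149 = -0.335570…
E_cross = (2280/12580) / (-50/149) = -0.5400…
E_cross < 0 ⇒ the goods are complements.

-0.54; complements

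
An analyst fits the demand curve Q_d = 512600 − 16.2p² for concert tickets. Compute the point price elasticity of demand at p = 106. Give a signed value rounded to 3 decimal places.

-1.101

dQ_d/dp = −2·16.2·p = -3434.4. At p = 106, Q_d = 330576.8.
Ed = (dQ_d/dp)·(p/Q_d) = (-3434.4) × (106/330576.8) = -1.10124…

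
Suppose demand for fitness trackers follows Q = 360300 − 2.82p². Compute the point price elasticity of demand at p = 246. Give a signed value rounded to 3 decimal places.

dQ/dp = −2·2.82·p = -1387.44. At p = 246, Q = 189644.88.
Ed = (dQ/dp)·(p/Q) = (-1387.44) × (246/189644.88) = -1.79973…

-1.800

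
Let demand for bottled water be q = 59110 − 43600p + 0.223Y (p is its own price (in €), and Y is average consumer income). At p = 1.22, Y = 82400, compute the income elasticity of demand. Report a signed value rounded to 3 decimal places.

0.756

At the given values, q = 59110 − 43600(1.22) + 0.223(82400) = 24293.2.
∂q/∂Y = 0.223.
E = (0.223) × (82400/24293.2) = 0.75639…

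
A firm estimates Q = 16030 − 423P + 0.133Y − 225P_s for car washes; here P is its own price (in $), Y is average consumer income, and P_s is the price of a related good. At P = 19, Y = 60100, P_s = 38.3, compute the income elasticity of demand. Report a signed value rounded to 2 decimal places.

1.08

At the given values, Q = 16030 − 423(19) + 0.133(60100) − 225(38.3) = 7368.8.
∂Q/∂Y = 0.133.
E = (0.133) × (60100/7368.8) = 1.0847…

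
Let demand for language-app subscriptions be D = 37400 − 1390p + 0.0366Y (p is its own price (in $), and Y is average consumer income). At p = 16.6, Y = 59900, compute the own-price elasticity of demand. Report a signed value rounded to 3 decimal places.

-1.397

At the given values, D = 37400 − 1390(16.6) + 0.0366(59900) = 16518.34.
∂D/∂p = −1390.
E = (-1390) × (16.6/16518.34) = -1.39687…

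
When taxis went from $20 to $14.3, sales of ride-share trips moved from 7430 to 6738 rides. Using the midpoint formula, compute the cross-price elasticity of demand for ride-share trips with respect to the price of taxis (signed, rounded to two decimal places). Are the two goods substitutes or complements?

%ΔQ_{ride-share trips} = (6738 − 7430)/avg = -692/7084 = -0.097684…
%ΔP_{taxis} = (14.3 − 20)/avg = -5.7/17.15 = -0.332361…
E_cross = (-692/7084) / (-5.7/17.15) = 0.2939…
E_cross > 0 ⇒ the goods are substitutes.

0.29; substitutes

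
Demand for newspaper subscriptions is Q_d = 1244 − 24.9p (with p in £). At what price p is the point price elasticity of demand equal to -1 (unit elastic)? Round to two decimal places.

24.98

Ed = −24.9p/(1244 − 24.9p). Set this equal to -1:
24.9p = 1·(1244 − 24.9p) ⇒ 24.9p(1 + 1) = 1·1244
p = 1·1244 / (24.9·2) = 24.9799…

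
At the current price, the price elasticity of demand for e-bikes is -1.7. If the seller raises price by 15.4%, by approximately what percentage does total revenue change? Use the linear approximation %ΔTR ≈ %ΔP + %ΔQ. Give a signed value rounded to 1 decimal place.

%ΔQ ≈ Ed × %ΔP = (-1.7) × (+15.4%) = -26.1800%
%ΔTR ≈ %ΔP + %ΔQ = (+15.4%) + (-26.1800%) = -10.7800%

-10.8%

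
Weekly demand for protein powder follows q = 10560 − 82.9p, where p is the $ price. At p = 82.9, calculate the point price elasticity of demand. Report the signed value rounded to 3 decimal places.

-1.864

dq/dp = −82.9. At p = 82.9, q = 10560 − 82.9(82.9) = 3687.59.
Ed = (dq/dp)·(p/q) = −82.9 × (82.9/3687.59) = -1.86365…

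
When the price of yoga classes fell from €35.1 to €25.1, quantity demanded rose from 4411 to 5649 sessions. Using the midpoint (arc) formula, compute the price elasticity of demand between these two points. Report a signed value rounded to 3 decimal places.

%ΔQ = (5649 − 4411) / [(4411 + 5649)/2] = 1238/5030 = 0.246123…
%ΔP = (25.1 − 35.1) / [(35.1 + 25.1)/2] = -10/30.1 = -0.332225…
Arc Ed = %ΔQ / %ΔP = (1238/5030) / (-10/30.1) = -0.74083…

-0.741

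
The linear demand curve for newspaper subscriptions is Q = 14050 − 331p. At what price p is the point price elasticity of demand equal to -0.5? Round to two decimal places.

14.15

Ed = −331p/(14050 − 331p). Set this equal to -0.5:
331p = 0.5·(14050 − 331p) ⇒ 331p(1 + 0.5) = 0.5·14050
p = 0.5·14050 / (331·1.5) = 14.1490…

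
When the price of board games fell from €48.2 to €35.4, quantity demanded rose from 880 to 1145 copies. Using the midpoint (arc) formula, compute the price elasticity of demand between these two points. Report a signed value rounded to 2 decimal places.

-0.85

%ΔQ = (1145 − 880) / [(880 + 1145)/2] = 265/1012.5 = 0.261728…
%ΔP = (35.4 − 48.2) / [(48.2 + 35.4)/2] = -12.8/41.8 = -0.306220…
Arc Ed = %ΔQ / %ΔP = (265/1012.5) / (-12.8/41.8) = -0.8547…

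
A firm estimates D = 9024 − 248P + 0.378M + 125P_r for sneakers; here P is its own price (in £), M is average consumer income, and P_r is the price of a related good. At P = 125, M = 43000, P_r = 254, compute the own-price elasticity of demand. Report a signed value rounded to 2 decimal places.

-1.19

At the given values, D = 9024 − 248(125) + 0.378(43000) + 125(254) = 26028.
∂D/∂P = −248.
E = (-248) × (125/26028) = -1.1910…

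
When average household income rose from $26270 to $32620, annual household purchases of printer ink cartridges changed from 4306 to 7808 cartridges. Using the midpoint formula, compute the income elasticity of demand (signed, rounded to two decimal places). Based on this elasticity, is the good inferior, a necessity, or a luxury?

2.68; luxury

%ΔQ = (7808 − 4306)/[( 4306 + 7808)/2] = 3502/6057 = 0.578174…
%ΔIncome = (32620 − 26270)/[( 26270 + 32620)/2] = 6350/29445 = 0.215656…
E_income = (3502/6057) / (6350/29445) = 2.6809…
E_income > 1 ⇒ normal good, luxury.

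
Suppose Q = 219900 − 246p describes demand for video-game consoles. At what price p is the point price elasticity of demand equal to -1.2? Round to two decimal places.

Ed = −246p/(219900 − 246p). Set this equal to -1.2:
246p = 1.2·(219900 − 246p) ⇒ 246p(1 + 1.2) = 1.2·219900
p = 1.2·219900 / (246·2.2) = 487.5831…

487.58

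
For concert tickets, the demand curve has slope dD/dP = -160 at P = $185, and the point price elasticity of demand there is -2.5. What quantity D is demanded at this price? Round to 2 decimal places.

11840.00

Ed = (dD/dP)·(P/D) ⇒ D = (dD/dP)·P/Ed = (-160)·185/(-2.5) = 11840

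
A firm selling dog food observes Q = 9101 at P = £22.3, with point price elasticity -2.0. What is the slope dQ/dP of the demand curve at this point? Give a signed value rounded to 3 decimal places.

Ed = (dQ/dP)·(P/Q) ⇒ dQ/dP = Ed·Q/P = (-2.0)·9101/22.3 = -816.23318…

-816.233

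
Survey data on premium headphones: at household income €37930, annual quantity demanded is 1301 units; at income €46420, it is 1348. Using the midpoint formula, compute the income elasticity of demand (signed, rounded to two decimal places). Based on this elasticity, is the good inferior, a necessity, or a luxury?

%ΔQ = (1348 − 1301)/[( 1301 + 1348)/2] = 47/1324.5 = 0.035485…
%ΔIncome = (46420 − 37930)/[( 37930 + 46420)/2] = 8490/42175 = 0.201304…
E_income = (47/1324.5) / (8490/42175) = 0.1762…
0 < E_income < 1 ⇒ normal good, necessity.

0.18; necessity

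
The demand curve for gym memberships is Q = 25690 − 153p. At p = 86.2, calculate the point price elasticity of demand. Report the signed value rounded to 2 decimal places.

-1.05

dQ/dp = −153. At p = 86.2, Q = 25690 − 153(86.2) = 12501.4.
Ed = (dQ/dp)·(p/Q) = −153 × (86.2/12501.4) = -1.0549…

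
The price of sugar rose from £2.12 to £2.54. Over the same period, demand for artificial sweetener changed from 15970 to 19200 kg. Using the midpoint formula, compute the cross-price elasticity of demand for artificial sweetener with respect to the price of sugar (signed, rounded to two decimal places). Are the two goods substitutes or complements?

%ΔQ_{artificial sweetener} = (19200 − 15970)/avg = 3230/17585 = 0.183679…
%ΔP_{sugar} = (2.54 − 2.12)/avg = 0.42/2.33 = 0.180257…
E_cross = (3230/17585) / (0.42/2.33) = 1.0189…
E_cross > 0 ⇒ the goods are substitutes.

1.02; substitutes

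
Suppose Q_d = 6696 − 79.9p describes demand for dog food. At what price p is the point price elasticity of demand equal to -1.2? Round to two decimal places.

Ed = −79.9p/(6696 − 79.9p). Set this equal to -1.2:
79.9p = 1.2·(6696 − 79.9p) ⇒ 79.9p(1 + 1.2) = 1.2·6696
p = 1.2·6696 / (79.9·2.2) = 45.7116…

45.71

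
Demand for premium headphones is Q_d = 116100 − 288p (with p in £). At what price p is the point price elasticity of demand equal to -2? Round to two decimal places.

Ed = −288p/(116100 − 288p). Set this equal to -2:
288p = 2·(116100 − 288p) ⇒ 288p(1 + 2) = 2·116100
p = 2·116100 / (288·3) = 268.75

268.75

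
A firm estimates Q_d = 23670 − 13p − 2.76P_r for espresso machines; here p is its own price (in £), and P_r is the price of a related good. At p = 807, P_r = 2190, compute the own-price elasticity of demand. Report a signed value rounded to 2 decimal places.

At the given values, Q_d = 23670 − 13(807) − 2.76(2190) = 7134.6.
∂Q_d/∂p = −13.
E = (-13) × (807/7134.6) = -1.4704…

-1.47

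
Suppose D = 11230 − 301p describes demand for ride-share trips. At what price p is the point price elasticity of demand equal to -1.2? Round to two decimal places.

20.35

Ed = −301p/(11230 − 301p). Set this equal to -1.2:
301p = 1.2·(11230 − 301p) ⇒ 301p(1 + 1.2) = 1.2·11230
p = 1.2·11230 / (301·2.2) = 20.3503…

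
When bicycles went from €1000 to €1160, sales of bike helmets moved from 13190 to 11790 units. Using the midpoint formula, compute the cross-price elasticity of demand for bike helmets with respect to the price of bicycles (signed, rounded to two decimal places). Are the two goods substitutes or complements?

-0.76; complements

%ΔQ_{bike helmets} = (11790 − 13190)/avg = -1400/12490 = -0.112089…
%ΔP_{bicycles} = (1160 − 1000)/avg = 160/1080 = 0.148148…
E_cross = (-1400/12490) / (160/1080) = -0.7566…
E_cross < 0 ⇒ the goods are complements.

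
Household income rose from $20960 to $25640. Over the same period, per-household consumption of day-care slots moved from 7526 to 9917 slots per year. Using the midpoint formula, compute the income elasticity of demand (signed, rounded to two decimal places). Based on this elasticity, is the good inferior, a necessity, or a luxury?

%ΔQ = (9917 − 7526)/[( 7526 + 9917)/2] = 2391/8721.5 = 0.274150…
%ΔIncome = (25640 − 20960)/[( 20960 + 25640)/2] = 4680/23300 = 0.200858…
E_income = (2391/8721.5) / (4680/23300) = 1.3648…
E_income > 1 ⇒ normal good, luxury.

1.36; luxury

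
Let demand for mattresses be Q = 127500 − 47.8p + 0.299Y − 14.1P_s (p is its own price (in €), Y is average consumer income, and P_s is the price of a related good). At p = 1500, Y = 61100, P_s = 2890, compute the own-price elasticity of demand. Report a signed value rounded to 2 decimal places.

At the given values, Q = 127500 − 47.8(1500) + 0.299(61100) − 14.1(2890) = 33319.9.
∂Q/∂p = −47.8.
E = (-47.8) × (1500/33319.9) = -2.1518…

-2.15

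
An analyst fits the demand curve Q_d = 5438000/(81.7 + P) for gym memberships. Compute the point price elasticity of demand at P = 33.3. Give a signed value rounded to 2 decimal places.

-0.29

dQ_d/dP = −5438000/(81.7 + P)² = -411.191. At P = 33.3, Q_d = 47287.
Ed = (dQ_d/dP)·(P/Q_d) = (-411.191) × (33.3/47287) = -0.2895…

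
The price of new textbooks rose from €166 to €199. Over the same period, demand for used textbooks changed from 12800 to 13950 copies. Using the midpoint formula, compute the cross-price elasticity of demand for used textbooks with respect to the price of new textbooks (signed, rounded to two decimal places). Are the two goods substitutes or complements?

%ΔQ_{used textbooks} = (13950 − 12800)/avg = 1150/13375 = 0.085981…
%ΔP_{new textbooks} = (199 − 166)/avg = 33/182.5 = 0.180821…
E_cross = (1150/13375) / (33/182.5) = 0.4755…
E_cross > 0 ⇒ the goods are substitutes.

0.48; substitutes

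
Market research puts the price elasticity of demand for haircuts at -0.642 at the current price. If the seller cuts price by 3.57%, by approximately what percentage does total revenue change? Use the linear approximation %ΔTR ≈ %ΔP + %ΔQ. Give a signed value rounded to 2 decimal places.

%ΔQ ≈ Ed × %ΔP = (-0.642) × (-3.57%) = +2.2919%
%ΔTR ≈ %ΔP + %ΔQ = (-3.57%) + (+2.2919%) = -1.2781%

-1.28%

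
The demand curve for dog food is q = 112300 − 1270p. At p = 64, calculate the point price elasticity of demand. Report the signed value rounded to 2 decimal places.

-2.62

dq/dp = −1270. At p = 64, q = 112300 − 1270(64) = 31020.
Ed = (dq/dp)·(p/q) = −1270 × (64/31020) = -2.6202…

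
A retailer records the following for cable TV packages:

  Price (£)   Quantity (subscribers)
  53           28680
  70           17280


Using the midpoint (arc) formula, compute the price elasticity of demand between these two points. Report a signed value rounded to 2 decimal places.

-1.79

%ΔQ = (17280 − 28680) / [(28680 + 17280)/2] = -11400/22980 = -0.496083…
%ΔP = (70 − 53) / [(53 + 70)/2] = 17/61.5 = 0.276422…
Arc Ed = %ΔQ / %ΔP = (-11400/22980) / (17/61.5) = -1.7946…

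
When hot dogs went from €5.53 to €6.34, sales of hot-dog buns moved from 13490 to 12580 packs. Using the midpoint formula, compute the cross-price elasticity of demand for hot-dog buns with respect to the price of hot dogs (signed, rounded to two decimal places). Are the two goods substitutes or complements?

%ΔQ_{hot-dog buns} = (12580 − 13490)/avg = -910/13035 = -0.069812…
%ΔP_{hot dogs} = (6.34 − 5.53)/avg = 0.81/5.935 = 0.136478…
E_cross = (-910/13035) / (0.81/5.935) = -0.5115…
E_cross < 0 ⇒ the goods are complements.

-0.51; complements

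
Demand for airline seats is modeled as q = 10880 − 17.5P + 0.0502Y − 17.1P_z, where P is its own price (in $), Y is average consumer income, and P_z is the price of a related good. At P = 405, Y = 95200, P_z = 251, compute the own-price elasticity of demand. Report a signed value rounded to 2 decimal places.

At the given values, q = 10880 − 17.5(405) + 0.0502(95200) − 17.1(251) = 4279.44.
∂q/∂P = −17.5.
E = (-17.5) × (405/4279.44) = -1.6561…

-1.66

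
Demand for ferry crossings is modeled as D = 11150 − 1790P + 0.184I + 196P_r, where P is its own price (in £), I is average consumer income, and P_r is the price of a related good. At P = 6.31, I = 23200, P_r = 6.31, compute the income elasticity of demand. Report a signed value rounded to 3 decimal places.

At the given values, D = 11150 − 1790(6.31) + 0.184(23200) + 196(6.31) = 5360.66.
∂D/∂I = 0.184.
E = (0.184) × (23200/5360.66) = 0.79631…

0.796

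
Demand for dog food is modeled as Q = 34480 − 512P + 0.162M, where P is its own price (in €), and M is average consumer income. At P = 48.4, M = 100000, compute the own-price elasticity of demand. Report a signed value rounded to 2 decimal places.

At the given values, Q = 34480 − 512(48.4) + 0.162(100000) = 25899.2.
∂Q/∂P = −512.
E = (-512) × (48.4/25899.2) = -0.9568…

-0.96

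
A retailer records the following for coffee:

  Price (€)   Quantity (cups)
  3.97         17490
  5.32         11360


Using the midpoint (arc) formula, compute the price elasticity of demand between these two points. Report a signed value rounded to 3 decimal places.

-1.462

%ΔQ = (11360 − 17490) / [(17490 + 11360)/2] = -6130/14425 = -0.424956…
%ΔP = (5.32 − 3.97) / [(3.97 + 5.32)/2] = 1.35/4.645 = 0.290635…
Arc Ed = %ΔQ / %ΔP = (-6130/14425) / (1.35/4.645) = -1.46216…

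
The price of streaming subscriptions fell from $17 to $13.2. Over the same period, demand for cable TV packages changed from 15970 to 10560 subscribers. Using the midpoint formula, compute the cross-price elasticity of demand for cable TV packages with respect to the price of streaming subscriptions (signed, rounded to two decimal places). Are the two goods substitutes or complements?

1.62; substitutes

%ΔQ_{cable TV packages} = (10560 − 15970)/avg = -5410/13265 = -0.407840…
%ΔP_{streaming subscriptions} = (13.2 − 17)/avg = -3.8/15.1 = -0.251655…
E_cross = (-5410/13265) / (-3.8/15.1) = 1.6206…
E_cross > 0 ⇒ the goods are substitutes.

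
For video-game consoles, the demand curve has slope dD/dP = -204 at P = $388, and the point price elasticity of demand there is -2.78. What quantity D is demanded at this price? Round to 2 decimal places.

Ed = (dD/dP)·(P/D) ⇒ D = (dD/dP)·P/Ed = (-204)·388/(-2.78) = 28471.9424…

28471.94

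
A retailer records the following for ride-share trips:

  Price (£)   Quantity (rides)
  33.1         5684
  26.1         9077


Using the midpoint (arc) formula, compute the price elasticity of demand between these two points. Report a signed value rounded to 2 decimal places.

%ΔQ = (9077 − 5684) / [(5684 + 9077)/2] = 3393/7380.5 = 0.459724…
%ΔP = (26.1 − 33.1) / [(33.1 + 26.1)/2] = -7/29.6 = -0.236486…
Arc Ed = %ΔQ / %ΔP = (3393/7380.5) / (-7/29.6) = -1.9439…

-1.94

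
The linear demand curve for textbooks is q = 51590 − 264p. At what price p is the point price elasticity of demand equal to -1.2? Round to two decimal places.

106.59

Ed = −264p/(51590 − 264p). Set this equal to -1.2:
264p = 1.2·(51590 − 264p) ⇒ 264p(1 + 1.2) = 1.2·51590
p = 1.2·51590 / (264·2.2) = 106.5909…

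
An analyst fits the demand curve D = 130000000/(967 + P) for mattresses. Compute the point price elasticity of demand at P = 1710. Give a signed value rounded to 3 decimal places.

-0.639

dD/dP = −130000000/(967 + P)² = -18.1404. At P = 1710, D = 48561.8.
Ed = (dD/dP)·(P/D) = (-18.1404) × (1710/48561.8) = -0.63877…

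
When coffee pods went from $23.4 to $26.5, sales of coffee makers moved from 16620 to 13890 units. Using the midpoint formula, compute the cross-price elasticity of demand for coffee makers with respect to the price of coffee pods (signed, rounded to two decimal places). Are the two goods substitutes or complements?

%ΔQ_{coffee makers} = (13890 − 16620)/avg = -2730/15255 = -0.178957…
%ΔP_{coffee pods} = (26.5 − 23.4)/avg = 3.1/24.95 = 0.124248…
E_cross = (-2730/15255) / (3.1/24.95) = -1.4403…
E_cross < 0 ⇒ the goods are complements.

-1.44; complements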